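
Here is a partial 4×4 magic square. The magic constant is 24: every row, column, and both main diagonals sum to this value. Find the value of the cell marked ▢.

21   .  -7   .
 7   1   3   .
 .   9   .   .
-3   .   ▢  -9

17

Row 2: 7 + 1 + 3 + ? = 24, so (2,4) = 13.
The remaining cell in column 1 is (3,1) = 24 − 25 = -1.
Main diagonal needs 24; the known cells sum to 13, so (3,3) = 11.
Anti-diagonal must total 24; the given cells sum to 9, so (1,4) = 15.
Row 1: 21 + (-7) + 15 + ? = 24, so (1,2) = -5.
Row 3: -1 + 9 + 11 + ? = 24, so (3,4) = 5.
Using column 2: -5 + 1 + 9 + ? → (4,2) = 24 − 5 = 19.
Column 3: -7 + 3 + 11 + ? = 24, so (4,3) = 17.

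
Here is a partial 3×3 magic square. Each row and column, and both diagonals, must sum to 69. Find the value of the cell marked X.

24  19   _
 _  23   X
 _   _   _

The remaining cell in row 1 is (1,3) = 69 − 43 = 26.
Column 2 needs 69; the known cells sum to 42, so (3,2) = 27.
Using main diagonal: 24 + 23 + ? → (3,3) = 69 − 47 = 22.
From anti-diagonal, 69 − (26 + 23) gives (3,1) = 20.
The remaining cell in column 1 is (2,1) = 69 − 44 = 25.
Column 3 must total 69; the given cells sum to 48, so (2,3) = 21.

21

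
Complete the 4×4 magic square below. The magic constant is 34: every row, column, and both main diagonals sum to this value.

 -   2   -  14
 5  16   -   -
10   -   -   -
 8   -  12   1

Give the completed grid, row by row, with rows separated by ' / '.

The remaining cell in row 4 is (4,2) = 34 − 21 = 13.
Column 1 must total 34; the given cells sum to 23, so (1,1) = 11.
From column 2, 34 − (2 + 16 + 13) gives (3,2) = 3.
Main diagonal needs 34; the known cells sum to 28, so (3,3) = 6.
Anti-diagonal needs 34; the known cells sum to 25, so (2,3) = 9.
Row 1 must total 34; the given cells sum to 27, so (1,3) = 7.
Using row 2: 5 + 16 + 9 + ? → (2,4) = 34 − 30 = 4.
Row 3 must total 34; the given cells sum to 19, so (3,4) = 15.

11 2 7 14 / 5 16 9 4 / 10 3 6 15 / 8 13 12 1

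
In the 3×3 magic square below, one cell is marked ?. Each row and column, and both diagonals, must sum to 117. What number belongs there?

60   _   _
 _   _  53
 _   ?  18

67

Column 3 must total 117; the given cells sum to 71, so (1,3) = 46.
From main diagonal, 117 − (60 + 18) gives (2,2) = 39.
Anti-diagonal needs 117; the known cells sum to 85, so (3,1) = 32.
Row 1 must total 117; the given cells sum to 106, so (1,2) = 11.
The remaining cell in row 2 is (2,1) = 117 − 92 = 25.
Row 3: 32 + 18 + ? = 117, so (3,2) = 67.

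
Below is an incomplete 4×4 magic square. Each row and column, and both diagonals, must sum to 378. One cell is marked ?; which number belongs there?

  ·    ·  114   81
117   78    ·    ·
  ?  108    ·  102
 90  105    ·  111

75

Using row 4: 90 + 105 + 111 + ? → (4,3) = 378 − 306 = 72.
The remaining cell in column 2 is (1,2) = 378 − 291 = 87.
Column 4 needs 378; the known cells sum to 294, so (2,4) = 84.
Using anti-diagonal: 81 + 108 + 90 + ? → (2,3) = 378 − 279 = 99.
The remaining cell in row 1 is (1,1) = 378 − 282 = 96.
The remaining cell in column 1 is (3,1) = 378 − 303 = 75.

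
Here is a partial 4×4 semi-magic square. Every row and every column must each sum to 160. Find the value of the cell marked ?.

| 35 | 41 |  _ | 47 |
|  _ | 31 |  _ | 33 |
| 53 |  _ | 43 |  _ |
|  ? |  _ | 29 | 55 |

27

Row 1: 35 + 41 + 47 + ? = 160, so (1,3) = 37.
From column 3, 160 − (37 + 43 + 29) gives (2,3) = 51.
Column 4 must total 160; the given cells sum to 135, so (3,4) = 25.
Row 2: 31 + 51 + 33 + ? = 160, so (2,1) = 45.
Using row 3: 53 + 43 + 25 + ? → (3,2) = 160 − 121 = 39.
Column 1 must total 160; the given cells sum to 133, so (4,1) = 27.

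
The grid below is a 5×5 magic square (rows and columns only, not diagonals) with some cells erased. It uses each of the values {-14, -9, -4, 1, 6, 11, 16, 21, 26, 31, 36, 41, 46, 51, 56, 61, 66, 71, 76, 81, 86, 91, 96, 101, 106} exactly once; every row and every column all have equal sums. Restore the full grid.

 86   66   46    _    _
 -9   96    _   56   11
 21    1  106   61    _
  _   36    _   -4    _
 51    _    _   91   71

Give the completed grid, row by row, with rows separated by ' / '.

86 66 46 26 6 / -9 96 76 56 11 / 21 1 106 61 41 / 81 36 16 -4 101 / 51 31 -14 91 71

The 25 entries sum to 1150, so each line sums to 1150/5 = 230.
Row 2 needs 230; the known cells sum to 154, so (2,3) = 76.
Row 3: 21 + 1 + 106 + 61 + ? = 230, so (3,5) = 41.
Column 1: 86 + (-9) + 21 + 51 + ? = 230, so (4,1) = 81.
The remaining cell in column 2 is (5,2) = 230 − 199 = 31.
From column 4, 230 − (56 + 61 + (-4) + 91) gives (1,4) = 26.
The remaining cell in row 1 is (1,5) = 230 − 224 = 6.
Row 5 must total 230; the given cells sum to 244, so (5,3) = -14.
Column 3: 46 + 76 + 106 + (-14) + ? = 230, so (4,3) = 16.
Column 5 must total 230; the given cells sum to 129, so (4,5) = 101.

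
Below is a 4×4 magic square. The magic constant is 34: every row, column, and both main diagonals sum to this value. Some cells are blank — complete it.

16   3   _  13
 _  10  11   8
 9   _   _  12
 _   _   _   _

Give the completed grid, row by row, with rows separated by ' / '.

16 3 2 13 / 5 10 11 8 / 9 6 7 12 / 4 15 14 1

Row 1 needs 34; the known cells sum to 32, so (1,3) = 2.
Row 2 needs 34; the known cells sum to 29, so (2,1) = 5.
The remaining cell in column 1 is (4,1) = 34 − 30 = 4.
Column 4: 13 + 8 + 12 + ? = 34, so (4,4) = 1.
Using main diagonal: 16 + 10 + 1 + ? → (3,3) = 34 − 27 = 7.
Using anti-diagonal: 13 + 11 + 4 + ? → (3,2) = 34 − 28 = 6.
Column 2 must total 34; the given cells sum to 19, so (4,2) = 15.
Column 3 must total 34; the given cells sum to 20, so (4,3) = 14.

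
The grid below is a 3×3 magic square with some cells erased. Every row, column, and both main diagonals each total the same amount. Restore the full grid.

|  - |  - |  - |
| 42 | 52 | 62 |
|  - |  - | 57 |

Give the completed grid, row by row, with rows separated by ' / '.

47 72 37 / 42 52 62 / 67 32 57

Row 2 is already complete: 42 + 52 + 62 = 156, so that is the magic constant.
The remaining cell in column 3 is (1,3) = 156 − 119 = 37.
Main diagonal: 52 + 57 + ? = 156, so (1,1) = 47.
Anti-diagonal must total 156; the given cells sum to 89, so (3,1) = 67.
Row 1 needs 156; the known cells sum to 84, so (1,2) = 72.
Row 3 needs 156; the known cells sum to 124, so (3,2) = 32.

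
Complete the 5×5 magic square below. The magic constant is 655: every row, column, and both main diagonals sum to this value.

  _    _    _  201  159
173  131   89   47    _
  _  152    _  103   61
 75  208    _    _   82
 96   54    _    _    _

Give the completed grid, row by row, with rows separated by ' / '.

117 110 68 201 159 / 173 131 89 47 215 / 194 152 145 103 61 / 75 208 166 124 82 / 96 54 187 180 138

Row 2 must total 655; the given cells sum to 440, so (2,5) = 215.
The remaining cell in column 2 is (1,2) = 655 − 545 = 110.
Column 5 must total 655; the given cells sum to 517, so (5,5) = 138.
Anti-diagonal must total 655; the given cells sum to 510, so (3,3) = 145.
Row 3 needs 655; the known cells sum to 461, so (3,1) = 194.
The remaining cell in column 1 is (1,1) = 655 − 538 = 117.
Main diagonal: 117 + 131 + 145 + 138 + ? = 655, so (4,4) = 124.
Using row 1: 117 + 110 + 201 + 159 + ? → (1,3) = 655 − 587 = 68.
The remaining cell in row 4 is (4,3) = 655 − 489 = 166.
Column 3 must total 655; the given cells sum to 468, so (5,3) = 187.
Using column 4: 201 + 47 + 103 + 124 + ? → (5,4) = 655 − 475 = 180.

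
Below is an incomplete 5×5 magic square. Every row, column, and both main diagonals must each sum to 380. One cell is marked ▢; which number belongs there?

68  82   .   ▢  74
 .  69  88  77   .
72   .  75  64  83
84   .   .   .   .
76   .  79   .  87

From row 3, 380 − (72 + 75 + 64 + 83) gives (3,2) = 86.
Column 1 needs 380; the known cells sum to 300, so (2,1) = 80.
The remaining cell in main diagonal is (4,4) = 380 − 299 = 81.
Anti-diagonal must total 380; the given cells sum to 302, so (4,2) = 78.
The remaining cell in row 2 is (2,5) = 380 − 314 = 66.
The remaining cell in column 2 is (5,2) = 380 − 315 = 65.
Column 5 must total 380; the given cells sum to 310, so (4,5) = 70.
Row 4 needs 380; the known cells sum to 313, so (4,3) = 67.
Row 5 must total 380; the given cells sum to 307, so (5,4) = 73.
Column 3 needs 380; the known cells sum to 309, so (1,3) = 71.
The remaining cell in column 4 is (1,4) = 380 − 295 = 85.

85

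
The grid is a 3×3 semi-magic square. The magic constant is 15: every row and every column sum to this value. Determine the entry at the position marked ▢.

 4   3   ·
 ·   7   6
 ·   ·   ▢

1

Row 1 needs 15; the known cells sum to 7, so (1,3) = 8.
Row 2: 7 + 6 + ? = 15, so (2,1) = 2.
The remaining cell in column 1 is (3,1) = 15 − 6 = 9.
Column 2 needs 15; the known cells sum to 10, so (3,2) = 5.
The remaining cell in column 3 is (3,3) = 15 − 14 = 1.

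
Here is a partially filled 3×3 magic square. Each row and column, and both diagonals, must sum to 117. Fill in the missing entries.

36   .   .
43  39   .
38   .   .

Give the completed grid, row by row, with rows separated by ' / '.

Row 2 must total 117; the given cells sum to 82, so (2,3) = 35.
Main diagonal: 36 + 39 + ? = 117, so (3,3) = 42.
Using anti-diagonal: 39 + 38 + ? → (1,3) = 117 − 77 = 40.
Row 1 must total 117; the given cells sum to 76, so (1,2) = 41.
The remaining cell in row 3 is (3,2) = 117 − 80 = 37.

36 41 40 / 43 39 35 / 38 37 42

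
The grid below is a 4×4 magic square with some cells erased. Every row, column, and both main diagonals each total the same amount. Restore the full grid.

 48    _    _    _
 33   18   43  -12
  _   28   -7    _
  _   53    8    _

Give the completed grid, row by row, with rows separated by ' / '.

48 -17 38 13 / 33 18 43 -12 / 3 28 -7 58 / -2 53 8 23

Row 2 is already complete: 33 + 18 + 43 + -12 = 82, so that is the magic constant.
Column 2 must total 82; the given cells sum to 99, so (1,2) = -17.
Column 3 needs 82; the known cells sum to 44, so (1,3) = 38.
From main diagonal, 82 − (48 + 18 + (-7)) gives (4,4) = 23.
Row 1 needs 82; the known cells sum to 69, so (1,4) = 13.
Row 4: 53 + 8 + 23 + ? = 82, so (4,1) = -2.
Using column 1: 48 + 33 + (-2) + ? → (3,1) = 82 − 79 = 3.
The remaining cell in column 4 is (3,4) = 82 − 24 = 58.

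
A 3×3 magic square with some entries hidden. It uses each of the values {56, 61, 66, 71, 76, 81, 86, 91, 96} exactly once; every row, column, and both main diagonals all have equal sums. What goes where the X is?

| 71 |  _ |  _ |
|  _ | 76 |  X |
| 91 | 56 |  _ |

The 9 entries sum to 684, so each line sums to 684/3 = 228.
Row 3 must total 228; the given cells sum to 147, so (3,3) = 81.
Column 1 needs 228; the known cells sum to 162, so (2,1) = 66.
Column 2: 76 + 56 + ? = 228, so (1,2) = 96.
The remaining cell in anti-diagonal is (1,3) = 228 − 167 = 61.
Row 2: 66 + 76 + ? = 228, so (2,3) = 86.

86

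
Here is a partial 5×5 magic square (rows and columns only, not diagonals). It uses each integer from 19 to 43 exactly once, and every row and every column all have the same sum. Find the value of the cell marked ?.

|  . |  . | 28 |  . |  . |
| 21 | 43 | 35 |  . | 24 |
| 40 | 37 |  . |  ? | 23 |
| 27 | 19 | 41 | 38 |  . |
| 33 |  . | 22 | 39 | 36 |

26

The entries are 19 through 43, which sum to 775, so each line sums to 775/5 = 155.
Row 2 needs 155; the known cells sum to 123, so (2,4) = 32.
From row 4, 155 − (27 + 19 + 41 + 38) gives (4,5) = 30.
The remaining cell in row 5 is (5,2) = 155 − 130 = 25.
Using column 1: 21 + 40 + 27 + 33 + ? → (1,1) = 155 − 121 = 34.
The remaining cell in column 2 is (1,2) = 155 − 124 = 31.
The remaining cell in column 3 is (3,3) = 155 − 126 = 29.
From column 5, 155 − (24 + 23 + 30 + 36) gives (1,5) = 42.
The remaining cell in row 1 is (1,4) = 155 − 135 = 20.
Using row 3: 40 + 37 + 29 + 23 + ? → (3,4) = 155 − 129 = 26.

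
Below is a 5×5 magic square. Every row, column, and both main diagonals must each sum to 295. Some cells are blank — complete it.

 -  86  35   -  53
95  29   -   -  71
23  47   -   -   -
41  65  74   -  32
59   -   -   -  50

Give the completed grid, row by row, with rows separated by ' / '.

Using row 4: 41 + 65 + 74 + 32 + ? → (4,4) = 295 − 212 = 83.
Column 1: 95 + 23 + 41 + 59 + ? = 295, so (1,1) = 77.
Column 2 must total 295; the given cells sum to 227, so (5,2) = 68.
Column 5 needs 295; the known cells sum to 206, so (3,5) = 89.
Main diagonal needs 295; the known cells sum to 239, so (3,3) = 56.
Anti-diagonal must total 295; the given cells sum to 233, so (2,4) = 62.
From row 1, 295 − (77 + 86 + 35 + 53) gives (1,4) = 44.
Using row 2: 95 + 29 + 62 + 71 + ? → (2,3) = 295 − 257 = 38.
Row 3 needs 295; the known cells sum to 215, so (3,4) = 80.
Using column 3: 35 + 38 + 56 + 74 + ? → (5,3) = 295 − 203 = 92.
Column 4 must total 295; the given cells sum to 269, so (5,4) = 26.

77 86 35 44 53 / 95 29 38 62 71 / 23 47 56 80 89 / 41 65 74 83 32 / 59 68 92 26 50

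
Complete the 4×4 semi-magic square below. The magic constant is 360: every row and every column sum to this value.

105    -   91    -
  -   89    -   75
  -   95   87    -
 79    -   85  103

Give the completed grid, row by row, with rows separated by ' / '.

From row 4, 360 − (79 + 85 + 103) gives (4,2) = 93.
Using column 2: 89 + 95 + 93 + ? → (1,2) = 360 − 277 = 83.
Column 3 must total 360; the given cells sum to 263, so (2,3) = 97.
Row 1 must total 360; the given cells sum to 279, so (1,4) = 81.
Row 2 needs 360; the known cells sum to 261, so (2,1) = 99.
The remaining cell in column 1 is (3,1) = 360 − 283 = 77.
Column 4: 81 + 75 + 103 + ? = 360, so (3,4) = 101.

105 83 91 81 / 99 89 97 75 / 77 95 87 101 / 79 93 85 103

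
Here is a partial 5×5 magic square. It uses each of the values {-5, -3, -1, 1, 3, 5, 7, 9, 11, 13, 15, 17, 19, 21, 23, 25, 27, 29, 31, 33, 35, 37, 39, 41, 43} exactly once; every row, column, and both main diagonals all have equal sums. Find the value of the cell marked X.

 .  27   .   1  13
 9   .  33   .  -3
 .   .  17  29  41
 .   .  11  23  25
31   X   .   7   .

The 25 entries sum to 475, so each line sums to 475/5 = 95.
Column 4: 1 + 29 + 23 + 7 + ? = 95, so (2,4) = 35.
From column 5, 95 − (13 + (-3) + 41 + 25) gives (5,5) = 19.
Anti-diagonal must total 95; the given cells sum to 96, so (4,2) = -1.
The remaining cell in row 2 is (2,2) = 95 − 74 = 21.
From row 4, 95 − (-1 + 11 + 23 + 25) gives (4,1) = 37.
From main diagonal, 95 − (21 + 17 + 23 + 19) gives (1,1) = 15.
Using row 1: 15 + 27 + 1 + 13 + ? → (1,3) = 95 − 56 = 39.
The remaining cell in column 1 is (3,1) = 95 − 92 = 3.
The remaining cell in column 3 is (5,3) = 95 − 100 = -5.
Row 3: 3 + 17 + 29 + 41 + ? = 95, so (3,2) = 5.
From row 5, 95 − (31 + (-5) + 7 + 19) gives (5,2) = 43.

43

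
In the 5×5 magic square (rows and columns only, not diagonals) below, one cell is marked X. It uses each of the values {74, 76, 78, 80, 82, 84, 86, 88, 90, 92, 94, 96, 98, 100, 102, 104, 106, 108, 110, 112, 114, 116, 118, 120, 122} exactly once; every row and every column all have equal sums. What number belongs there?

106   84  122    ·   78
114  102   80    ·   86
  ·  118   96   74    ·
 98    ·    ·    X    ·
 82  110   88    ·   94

92

The 25 entries sum to 2450, so each line sums to 2450/5 = 490.
The remaining cell in row 1 is (1,4) = 490 − 390 = 100.
Row 2 must total 490; the given cells sum to 382, so (2,4) = 108.
The remaining cell in row 5 is (5,4) = 490 − 374 = 116.
From column 1, 490 − (106 + 114 + 98 + 82) gives (3,1) = 90.
Column 2: 84 + 102 + 118 + 110 + ? = 490, so (4,2) = 76.
Column 3 must total 490; the given cells sum to 386, so (4,3) = 104.
Column 4 must total 490; the given cells sum to 398, so (4,4) = 92.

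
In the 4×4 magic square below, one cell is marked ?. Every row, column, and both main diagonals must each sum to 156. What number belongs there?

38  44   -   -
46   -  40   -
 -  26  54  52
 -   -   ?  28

Row 3: 26 + 54 + 52 + ? = 156, so (3,1) = 24.
From column 1, 156 − (38 + 46 + 24) gives (4,1) = 48.
From main diagonal, 156 − (38 + 54 + 28) gives (2,2) = 36.
Using anti-diagonal: 40 + 26 + 48 + ? → (1,4) = 156 − 114 = 42.
Row 1: 38 + 44 + 42 + ? = 156, so (1,3) = 32.
Row 2: 46 + 36 + 40 + ? = 156, so (2,4) = 34.
Column 2 must total 156; the given cells sum to 106, so (4,2) = 50.
Column 3: 32 + 40 + 54 + ? = 156, so (4,3) = 30.

30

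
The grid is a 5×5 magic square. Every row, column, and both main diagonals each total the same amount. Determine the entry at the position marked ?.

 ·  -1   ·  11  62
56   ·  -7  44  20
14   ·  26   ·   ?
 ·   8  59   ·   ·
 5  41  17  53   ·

Anti-diagonal is complete and sums to 145; that is the magic constant.
From row 2, 145 − (56 + (-7) + 44 + 20) gives (2,2) = 32.
Using row 5: 5 + 41 + 17 + 53 + ? → (5,5) = 145 − 116 = 29.
From column 2, 145 − (-1 + 32 + 8 + 41) gives (3,2) = 65.
The remaining cell in column 3 is (1,3) = 145 − 95 = 50.
Using row 1: -1 + 50 + 11 + 62 + ? → (1,1) = 145 − 122 = 23.
Using column 1: 23 + 56 + 14 + 5 + ? → (4,1) = 145 − 98 = 47.
Main diagonal must total 145; the given cells sum to 110, so (4,4) = 35.
From row 4, 145 − (47 + 8 + 59 + 35) gives (4,5) = -4.
Column 4 needs 145; the known cells sum to 143, so (3,4) = 2.
Column 5 needs 145; the known cells sum to 107, so (3,5) = 38.

38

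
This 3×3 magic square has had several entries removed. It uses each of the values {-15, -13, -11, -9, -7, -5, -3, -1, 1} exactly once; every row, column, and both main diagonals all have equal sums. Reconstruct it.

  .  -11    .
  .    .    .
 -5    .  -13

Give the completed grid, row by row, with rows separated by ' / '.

The 9 entries sum to -63, so each line sums to -63/3 = -21.
From row 3, -21 − (-5 + (-13)) gives (3,2) = -3.
Using column 2: -11 + (-3) + ? → (2,2) = -21 − (-14) = -7.
Using main diagonal: -7 + (-13) + ? → (1,1) = -21 − (-20) = -1.
The remaining cell in anti-diagonal is (1,3) = -21 − (-12) = -9.
Column 1 needs -21; the known cells sum to -6, so (2,1) = -15.
The remaining cell in column 3 is (2,3) = -21 − (-22) = 1.

-1 -11 -9 / -15 -7 1 / -5 -3 -13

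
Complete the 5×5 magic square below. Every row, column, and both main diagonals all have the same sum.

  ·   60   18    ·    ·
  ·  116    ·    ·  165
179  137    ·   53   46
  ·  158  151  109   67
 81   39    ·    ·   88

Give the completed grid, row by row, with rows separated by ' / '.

102 60 18 186 144 / 123 116 74 32 165 / 179 137 95 53 46 / 25 158 151 109 67 / 81 39 172 130 88

Column 2 is already complete: 60 + 116 + 137 + 158 + 39 = 510, so that is the magic constant.
Row 3: 179 + 137 + 53 + 46 + ? = 510, so (3,3) = 95.
Using row 4: 158 + 151 + 109 + 67 + ? → (4,1) = 510 − 485 = 25.
From column 5, 510 − (165 + 46 + 67 + 88) gives (1,5) = 144.
The remaining cell in main diagonal is (1,1) = 510 − 408 = 102.
Anti-diagonal must total 510; the given cells sum to 478, so (2,4) = 32.
Using row 1: 102 + 60 + 18 + 144 + ? → (1,4) = 510 − 324 = 186.
Column 1: 102 + 179 + 25 + 81 + ? = 510, so (2,1) = 123.
From column 4, 510 − (186 + 32 + 53 + 109) gives (5,4) = 130.
Row 2 needs 510; the known cells sum to 436, so (2,3) = 74.
Row 5: 81 + 39 + 130 + 88 + ? = 510, so (5,3) = 172.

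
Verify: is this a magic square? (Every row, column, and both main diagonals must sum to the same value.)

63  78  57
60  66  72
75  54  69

Row 1: 63 + 78 + 57 = 198.
Row 2: 60 + 66 + 72 = 198.
Row 3: 75 + 54 + 69 = 198.
Column 1: 63 + 60 + 75 = 198.
Column 2: 78 + 66 + 54 = 198.
Column 3: 57 + 72 + 69 = 198.
Main diagonal: 63 + 66 + 69 = 198.
Anti-diagonal: 57 + 66 + 75 = 198.
All lines sum to 198.

Yes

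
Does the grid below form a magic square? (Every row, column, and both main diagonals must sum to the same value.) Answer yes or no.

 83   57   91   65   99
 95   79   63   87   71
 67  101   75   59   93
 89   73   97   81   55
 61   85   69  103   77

Row 1: 83 + 57 + 91 + 65 + 99 = 395.
Row 2: 95 + 79 + 63 + 87 + 71 = 395.
Row 3: 67 + 101 + 75 + 59 + 93 = 395.
Row 4: 89 + 73 + 97 + 81 + 55 = 395.
Row 5: 61 + 85 + 69 + 103 + 77 = 395.
Column 1: 83 + 95 + 67 + 89 + 61 = 395.
Column 2: 57 + 79 + 101 + 73 + 85 = 395.
Column 3: 91 + 63 + 75 + 97 + 69 = 395.
Column 4: 65 + 87 + 59 + 81 + 103 = 395.
Column 5: 99 + 71 + 93 + 55 + 77 = 395.
Main diagonal: 83 + 79 + 75 + 81 + 77 = 395.
Anti-diagonal: 99 + 87 + 75 + 73 + 61 = 395.
All lines sum to 395.

Yes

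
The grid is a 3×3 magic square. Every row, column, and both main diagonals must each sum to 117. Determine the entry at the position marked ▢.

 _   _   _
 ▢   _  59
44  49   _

Using row 3: 44 + 49 + ? → (3,3) = 117 − 93 = 24.
From column 3, 117 − (59 + 24) gives (1,3) = 34.
Anti-diagonal must total 117; the given cells sum to 78, so (2,2) = 39.
Row 2: 39 + 59 + ? = 117, so (2,1) = 19.

19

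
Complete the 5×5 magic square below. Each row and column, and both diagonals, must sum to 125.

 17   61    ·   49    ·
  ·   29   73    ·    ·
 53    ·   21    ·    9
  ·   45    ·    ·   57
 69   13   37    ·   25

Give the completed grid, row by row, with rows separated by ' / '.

From row 5, 125 − (69 + 13 + 37 + 25) gives (5,4) = -19.
Using column 2: 61 + 29 + 45 + 13 + ? → (3,2) = 125 − 148 = -23.
Main diagonal needs 125; the known cells sum to 92, so (4,4) = 33.
Row 3 must total 125; the given cells sum to 60, so (3,4) = 65.
Column 4: 49 + 65 + 33 + (-19) + ? = 125, so (2,4) = -3.
Anti-diagonal: -3 + 21 + 45 + 69 + ? = 125, so (1,5) = -7.
From row 1, 125 − (17 + 61 + 49 + (-7)) gives (1,3) = 5.
Column 3 must total 125; the given cells sum to 136, so (4,3) = -11.
Column 5 needs 125; the known cells sum to 84, so (2,5) = 41.
Using row 2: 29 + 73 + (-3) + 41 + ? → (2,1) = 125 − 140 = -15.
Row 4: 45 + (-11) + 33 + 57 + ? = 125, so (4,1) = 1.

17 61 5 49 -7 / -15 29 73 -3 41 / 53 -23 21 65 9 / 1 45 -11 33 57 / 69 13 37 -19 25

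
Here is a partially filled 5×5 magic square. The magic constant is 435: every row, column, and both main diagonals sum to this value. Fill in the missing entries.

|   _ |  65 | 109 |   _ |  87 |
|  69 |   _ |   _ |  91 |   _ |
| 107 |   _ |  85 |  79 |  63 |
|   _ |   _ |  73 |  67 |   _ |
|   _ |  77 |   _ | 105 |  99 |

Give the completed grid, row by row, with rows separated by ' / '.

81 65 109 93 87 / 69 103 97 91 75 / 107 101 85 79 63 / 95 89 73 67 111 / 83 77 71 105 99

Using row 3: 107 + 85 + 79 + 63 + ? → (3,2) = 435 − 334 = 101.
Column 4 needs 435; the known cells sum to 342, so (1,4) = 93.
Row 1 needs 435; the known cells sum to 354, so (1,1) = 81.
Using main diagonal: 81 + 85 + 67 + 99 + ? → (2,2) = 435 − 332 = 103.
The remaining cell in column 2 is (4,2) = 435 − 346 = 89.
Anti-diagonal must total 435; the given cells sum to 352, so (5,1) = 83.
Row 5 needs 435; the known cells sum to 364, so (5,3) = 71.
The remaining cell in column 1 is (4,1) = 435 − 340 = 95.
The remaining cell in column 3 is (2,3) = 435 − 338 = 97.
From row 2, 435 − (69 + 103 + 97 + 91) gives (2,5) = 75.
The remaining cell in row 4 is (4,5) = 435 − 324 = 111.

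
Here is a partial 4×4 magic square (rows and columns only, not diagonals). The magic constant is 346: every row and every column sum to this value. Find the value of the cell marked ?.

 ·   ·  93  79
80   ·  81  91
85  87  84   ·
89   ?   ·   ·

Using row 2: 80 + 81 + 91 + ? → (2,2) = 346 − 252 = 94.
Using row 3: 85 + 87 + 84 + ? → (3,4) = 346 − 256 = 90.
The remaining cell in column 1 is (1,1) = 346 − 254 = 92.
Column 3 needs 346; the known cells sum to 258, so (4,3) = 88.
The remaining cell in column 4 is (4,4) = 346 − 260 = 86.
Row 1: 92 + 93 + 79 + ? = 346, so (1,2) = 82.
Row 4 needs 346; the known cells sum to 263, so (4,2) = 83.

83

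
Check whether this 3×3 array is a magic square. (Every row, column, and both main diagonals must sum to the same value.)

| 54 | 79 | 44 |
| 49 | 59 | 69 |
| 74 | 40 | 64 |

Row 1: 54 + 79 + 44 = 177.
Row 2: 49 + 59 + 69 = 177.
Row 3: 74 + 40 + 64 = 178.
Column 1: 54 + 49 + 74 = 177.
Column 2: 79 + 59 + 40 = 178.
Column 3: 44 + 69 + 64 = 177.
Main diagonal: 54 + 59 + 64 = 177.
Anti-diagonal: 44 + 59 + 74 = 177.

No — row 3 sums to 178 but column 1 sums to 177.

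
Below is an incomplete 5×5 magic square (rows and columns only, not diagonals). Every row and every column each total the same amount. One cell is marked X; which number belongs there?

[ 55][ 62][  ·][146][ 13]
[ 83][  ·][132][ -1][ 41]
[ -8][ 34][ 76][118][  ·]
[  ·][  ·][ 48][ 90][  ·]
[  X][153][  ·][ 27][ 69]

111

Column 4 is complete and sums to 380; that is the magic constant.
The remaining cell in row 1 is (1,3) = 380 − 276 = 104.
From row 2, 380 − (83 + 132 + (-1) + 41) gives (2,2) = 125.
From row 3, 380 − (-8 + 34 + 76 + 118) gives (3,5) = 160.
Column 2 needs 380; the known cells sum to 374, so (4,2) = 6.
Column 3: 104 + 132 + 76 + 48 + ? = 380, so (5,3) = 20.
Column 5 needs 380; the known cells sum to 283, so (4,5) = 97.
Row 4 needs 380; the known cells sum to 241, so (4,1) = 139.
The remaining cell in row 5 is (5,1) = 380 − 269 = 111.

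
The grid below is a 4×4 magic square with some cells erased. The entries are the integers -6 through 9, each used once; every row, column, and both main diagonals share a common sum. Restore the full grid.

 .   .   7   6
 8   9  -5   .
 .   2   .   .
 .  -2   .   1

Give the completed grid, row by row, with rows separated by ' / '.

-4 -3 7 6 / 8 9 -5 -6 / -1 2 0 5 / 3 -2 4 1

The entries are -6 through 9, which sum to 24, so each line sums to 24/4 = 6.
Row 2 needs 6; the known cells sum to 12, so (2,4) = -6.
Using column 2: 9 + 2 + (-2) + ? → (1,2) = 6 − 9 = -3.
From column 4, 6 − (6 + (-6) + 1) gives (3,4) = 5.
Using anti-diagonal: 6 + (-5) + 2 + ? → (4,1) = 6 − 3 = 3.
From row 1, 6 − (-3 + 7 + 6) gives (1,1) = -4.
Using row 4: 3 + (-2) + 1 + ? → (4,3) = 6 − 2 = 4.
From column 1, 6 − (-4 + 8 + 3) gives (3,1) = -1.
Using column 3: 7 + (-5) + 4 + ? → (3,3) = 6 − 6 = 0.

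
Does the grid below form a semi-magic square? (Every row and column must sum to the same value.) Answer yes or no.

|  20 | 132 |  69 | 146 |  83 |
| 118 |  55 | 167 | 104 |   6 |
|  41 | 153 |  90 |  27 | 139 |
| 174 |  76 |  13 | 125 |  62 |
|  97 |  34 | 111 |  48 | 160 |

Yes

Row 1: 20 + 132 + 69 + 146 + 83 = 450.
Row 2: 118 + 55 + 167 + 104 + 6 = 450.
Row 3: 41 + 153 + 90 + 27 + 139 = 450.
Row 4: 174 + 76 + 13 + 125 + 62 = 450.
Row 5: 97 + 34 + 111 + 48 + 160 = 450.
Column 1: 20 + 118 + 41 + 174 + 97 = 450.
Column 2: 132 + 55 + 153 + 76 + 34 = 450.
Column 3: 69 + 167 + 90 + 13 + 111 = 450.
Column 4: 146 + 104 + 27 + 125 + 48 = 450.
Column 5: 83 + 6 + 139 + 62 + 160 = 450.
All lines sum to 450.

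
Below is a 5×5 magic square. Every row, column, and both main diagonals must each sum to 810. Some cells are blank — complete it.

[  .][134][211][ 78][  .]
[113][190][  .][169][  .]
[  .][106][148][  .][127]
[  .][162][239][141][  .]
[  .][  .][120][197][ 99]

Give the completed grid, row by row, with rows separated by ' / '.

232 134 211 78 155 / 113 190 92 169 246 / 204 106 148 225 127 / 85 162 239 141 183 / 176 218 120 197 99

The remaining cell in column 2 is (5,2) = 810 − 592 = 218.
Column 3 must total 810; the given cells sum to 718, so (2,3) = 92.
Column 4 needs 810; the known cells sum to 585, so (3,4) = 225.
Main diagonal needs 810; the known cells sum to 578, so (1,1) = 232.
From row 1, 810 − (232 + 134 + 211 + 78) gives (1,5) = 155.
Row 2: 113 + 190 + 92 + 169 + ? = 810, so (2,5) = 246.
The remaining cell in row 3 is (3,1) = 810 − 606 = 204.
Row 5 must total 810; the given cells sum to 634, so (5,1) = 176.
From column 1, 810 − (232 + 113 + 204 + 176) gives (4,1) = 85.
The remaining cell in column 5 is (4,5) = 810 − 627 = 183.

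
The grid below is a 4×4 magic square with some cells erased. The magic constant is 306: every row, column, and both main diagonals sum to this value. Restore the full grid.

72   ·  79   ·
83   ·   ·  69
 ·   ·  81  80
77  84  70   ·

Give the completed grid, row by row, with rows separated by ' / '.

Row 4: 77 + 84 + 70 + ? = 306, so (4,4) = 75.
Using column 1: 72 + 83 + 77 + ? → (3,1) = 306 − 232 = 74.
From column 3, 306 − (79 + 81 + 70) gives (2,3) = 76.
Column 4 must total 306; the given cells sum to 224, so (1,4) = 82.
Main diagonal must total 306; the given cells sum to 228, so (2,2) = 78.
Anti-diagonal must total 306; the given cells sum to 235, so (3,2) = 71.
From row 1, 306 − (72 + 79 + 82) gives (1,2) = 73.

72 73 79 82 / 83 78 76 69 / 74 71 81 80 / 77 84 70 75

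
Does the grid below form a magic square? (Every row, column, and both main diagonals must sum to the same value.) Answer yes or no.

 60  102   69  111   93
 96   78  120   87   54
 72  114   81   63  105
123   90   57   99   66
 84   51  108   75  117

Row 1: 60 + 102 + 69 + 111 + 93 = 435.
Row 2: 96 + 78 + 120 + 87 + 54 = 435.
Row 3: 72 + 114 + 81 + 63 + 105 = 435.
Row 4: 123 + 90 + 57 + 99 + 66 = 435.
Row 5: 84 + 51 + 108 + 75 + 117 = 435.
Column 1: 60 + 96 + 72 + 123 + 84 = 435.
Column 2: 102 + 78 + 114 + 90 + 51 = 435.
Column 3: 69 + 120 + 81 + 57 + 108 = 435.
Column 4: 111 + 87 + 63 + 99 + 75 = 435.
Column 5: 93 + 54 + 105 + 66 + 117 = 435.
Main diagonal: 60 + 78 + 81 + 99 + 117 = 435.
Anti-diagonal: 93 + 87 + 81 + 90 + 84 = 435.
All lines sum to 435.

Yes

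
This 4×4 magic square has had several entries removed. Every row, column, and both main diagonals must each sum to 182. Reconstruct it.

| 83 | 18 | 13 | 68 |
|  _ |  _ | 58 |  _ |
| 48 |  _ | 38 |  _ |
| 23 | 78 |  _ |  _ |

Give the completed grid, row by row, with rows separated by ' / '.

From column 1, 182 − (83 + 48 + 23) gives (2,1) = 28.
Column 3 needs 182; the known cells sum to 109, so (4,3) = 73.
From anti-diagonal, 182 − (68 + 58 + 23) gives (3,2) = 33.
Row 3 must total 182; the given cells sum to 119, so (3,4) = 63.
Row 4 needs 182; the known cells sum to 174, so (4,4) = 8.
Using column 2: 18 + 33 + 78 + ? → (2,2) = 182 − 129 = 53.
Column 4 needs 182; the known cells sum to 139, so (2,4) = 43.

83 18 13 68 / 28 53 58 43 / 48 33 38 63 / 23 78 73 8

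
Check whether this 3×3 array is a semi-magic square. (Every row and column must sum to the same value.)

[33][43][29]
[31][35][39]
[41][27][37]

Row 1: 33 + 43 + 29 = 105.
Row 2: 31 + 35 + 39 = 105.
Row 3: 41 + 27 + 37 = 105.
Column 1: 33 + 31 + 41 = 105.
Column 2: 43 + 35 + 27 = 105.
Column 3: 29 + 39 + 37 = 105.
All lines sum to 105.

Yes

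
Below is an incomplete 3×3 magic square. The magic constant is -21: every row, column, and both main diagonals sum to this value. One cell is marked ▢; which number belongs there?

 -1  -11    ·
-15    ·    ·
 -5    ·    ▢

-13

Row 1: -1 + (-11) + ? = -21, so (1,3) = -9.
Anti-diagonal must total -21; the given cells sum to -14, so (2,2) = -7.
Row 2: -15 + (-7) + ? = -21, so (2,3) = 1.
Column 2: -11 + (-7) + ? = -21, so (3,2) = -3.
Column 3: -9 + 1 + ? = -21, so (3,3) = -13.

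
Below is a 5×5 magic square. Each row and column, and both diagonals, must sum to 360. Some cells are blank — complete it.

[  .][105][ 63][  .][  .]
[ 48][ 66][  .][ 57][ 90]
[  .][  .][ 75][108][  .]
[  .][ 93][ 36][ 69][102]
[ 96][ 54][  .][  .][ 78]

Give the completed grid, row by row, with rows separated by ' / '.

72 105 63 81 39 / 48 66 99 57 90 / 84 42 75 108 51 / 60 93 36 69 102 / 96 54 87 45 78

The remaining cell in row 2 is (2,3) = 360 − 261 = 99.
Using row 4: 93 + 36 + 69 + 102 + ? → (4,1) = 360 − 300 = 60.
Column 2: 105 + 66 + 93 + 54 + ? = 360, so (3,2) = 42.
Column 3 needs 360; the known cells sum to 273, so (5,3) = 87.
The remaining cell in main diagonal is (1,1) = 360 − 288 = 72.
Anti-diagonal needs 360; the known cells sum to 321, so (1,5) = 39.
From row 1, 360 − (72 + 105 + 63 + 39) gives (1,4) = 81.
Using row 5: 96 + 54 + 87 + 78 + ? → (5,4) = 360 − 315 = 45.
Column 1 needs 360; the known cells sum to 276, so (3,1) = 84.
From column 5, 360 − (39 + 90 + 102 + 78) gives (3,5) = 51.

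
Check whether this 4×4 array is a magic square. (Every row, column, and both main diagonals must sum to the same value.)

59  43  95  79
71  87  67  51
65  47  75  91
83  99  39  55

Row 1: 59 + 43 + 95 + 79 = 276.
Row 2: 71 + 87 + 67 + 51 = 276.
Row 3: 65 + 47 + 75 + 91 = 278.
Row 4: 83 + 99 + 39 + 55 = 276.
Column 1: 59 + 71 + 65 + 83 = 278.
Column 2: 43 + 87 + 47 + 99 = 276.
Column 3: 95 + 67 + 75 + 39 = 276.
Column 4: 79 + 51 + 91 + 55 = 276.
Main diagonal: 59 + 87 + 75 + 55 = 276.
Anti-diagonal: 79 + 67 + 47 + 83 = 276.

No — column 2 sums to 276 but column 1 sums to 278.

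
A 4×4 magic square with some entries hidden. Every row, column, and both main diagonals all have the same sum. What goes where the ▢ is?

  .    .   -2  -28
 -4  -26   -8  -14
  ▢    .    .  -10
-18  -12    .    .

Row 2 is complete and sums to -52; that is the magic constant.
Using column 4: -28 + (-14) + (-10) + ? → (4,4) = -52 − (-52) = 0.
Anti-diagonal must total -52; the given cells sum to -54, so (3,2) = 2.
Row 4 needs -52; the known cells sum to -30, so (4,3) = -22.
From column 2, -52 − (-26 + 2 + (-12)) gives (1,2) = -16.
Using column 3: -2 + (-8) + (-22) + ? → (3,3) = -52 − (-32) = -20.
The remaining cell in main diagonal is (1,1) = -52 − (-46) = -6.
Row 3 must total -52; the given cells sum to -28, so (3,1) = -24.

-24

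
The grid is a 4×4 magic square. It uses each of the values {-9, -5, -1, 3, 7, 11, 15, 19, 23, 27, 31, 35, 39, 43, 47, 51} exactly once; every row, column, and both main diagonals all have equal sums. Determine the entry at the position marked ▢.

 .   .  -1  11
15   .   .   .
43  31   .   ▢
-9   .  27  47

The 16 entries sum to 336, so each line sums to 336/4 = 84.
Using row 4: -9 + 27 + 47 + ? → (4,2) = 84 − 65 = 19.
The remaining cell in column 1 is (1,1) = 84 − 49 = 35.
Anti-diagonal: 11 + 31 + (-9) + ? = 84, so (2,3) = 51.
From row 1, 84 − (35 + (-1) + 11) gives (1,2) = 39.
Column 2 needs 84; the known cells sum to 89, so (2,2) = -5.
From column 3, 84 − (-1 + 51 + 27) gives (3,3) = 7.
From row 2, 84 − (15 + (-5) + 51) gives (2,4) = 23.
From row 3, 84 − (43 + 31 + 7) gives (3,4) = 3.

3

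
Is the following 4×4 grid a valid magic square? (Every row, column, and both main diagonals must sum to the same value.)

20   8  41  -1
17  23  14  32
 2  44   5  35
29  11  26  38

No — row 4 sums to 104 but row 3 sums to 86.

Row 1: 20 + 8 + 41 + (-1) = 68.
Row 2: 17 + 23 + 14 + 32 = 86.
Row 3: 2 + 44 + 5 + 35 = 86.
Row 4: 29 + 11 + 26 + 38 = 104.
Column 1: 20 + 17 + 2 + 29 = 68.
Column 2: 8 + 23 + 44 + 11 = 86.
Column 3: 41 + 14 + 5 + 26 = 86.
Column 4: -1 + 32 + 35 + 38 = 104.
Main diagonal: 20 + 23 + 5 + 38 = 86.
Anti-diagonal: -1 + 14 + 44 + 29 = 86.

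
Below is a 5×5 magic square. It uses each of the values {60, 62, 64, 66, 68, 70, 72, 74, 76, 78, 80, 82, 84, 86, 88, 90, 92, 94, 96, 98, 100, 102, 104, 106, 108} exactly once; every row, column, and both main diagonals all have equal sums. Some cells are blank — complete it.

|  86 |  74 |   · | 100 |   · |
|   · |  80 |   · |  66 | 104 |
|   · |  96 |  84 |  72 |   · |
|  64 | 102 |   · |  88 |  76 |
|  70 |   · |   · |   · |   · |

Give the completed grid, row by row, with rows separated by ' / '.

The 25 entries sum to 2100, so each line sums to 2100/5 = 420.
Row 4 needs 420; the known cells sum to 330, so (4,3) = 90.
Column 2: 74 + 80 + 96 + 102 + ? = 420, so (5,2) = 68.
From column 4, 420 − (100 + 66 + 72 + 88) gives (5,4) = 94.
Main diagonal must total 420; the given cells sum to 338, so (5,5) = 82.
Anti-diagonal must total 420; the given cells sum to 322, so (1,5) = 98.
Using row 1: 86 + 74 + 100 + 98 + ? → (1,3) = 420 − 358 = 62.
Row 5 needs 420; the known cells sum to 314, so (5,3) = 106.
Using column 3: 62 + 84 + 90 + 106 + ? → (2,3) = 420 − 342 = 78.
Using column 5: 98 + 104 + 76 + 82 + ? → (3,5) = 420 − 360 = 60.
From row 2, 420 − (80 + 78 + 66 + 104) gives (2,1) = 92.
Row 3 needs 420; the known cells sum to 312, so (3,1) = 108.

86 74 62 100 98 / 92 80 78 66 104 / 108 96 84 72 60 / 64 102 90 88 76 / 70 68 106 94 82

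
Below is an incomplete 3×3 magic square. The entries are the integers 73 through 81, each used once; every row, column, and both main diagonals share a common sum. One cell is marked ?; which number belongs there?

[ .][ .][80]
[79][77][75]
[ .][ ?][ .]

The entries are 73 through 81, which sum to 693, so each line sums to 693/3 = 231.
Column 3: 80 + 75 + ? = 231, so (3,3) = 76.
Using main diagonal: 77 + 76 + ? → (1,1) = 231 − 153 = 78.
From anti-diagonal, 231 − (80 + 77) gives (3,1) = 74.
Row 1 must total 231; the given cells sum to 158, so (1,2) = 73.
Row 3 needs 231; the known cells sum to 150, so (3,2) = 81.

81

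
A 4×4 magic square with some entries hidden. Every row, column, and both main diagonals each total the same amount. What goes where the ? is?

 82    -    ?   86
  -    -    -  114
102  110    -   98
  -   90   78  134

126

Column 4 is complete and sums to 432; that is the magic constant.
Row 3: 102 + 110 + 98 + ? = 432, so (3,3) = 122.
From row 4, 432 − (90 + 78 + 134) gives (4,1) = 130.
Using column 1: 82 + 102 + 130 + ? → (2,1) = 432 − 314 = 118.
From main diagonal, 432 − (82 + 122 + 134) gives (2,2) = 94.
Anti-diagonal must total 432; the given cells sum to 326, so (2,3) = 106.
Column 2 needs 432; the known cells sum to 294, so (1,2) = 138.
From column 3, 432 − (106 + 122 + 78) gives (1,3) = 126.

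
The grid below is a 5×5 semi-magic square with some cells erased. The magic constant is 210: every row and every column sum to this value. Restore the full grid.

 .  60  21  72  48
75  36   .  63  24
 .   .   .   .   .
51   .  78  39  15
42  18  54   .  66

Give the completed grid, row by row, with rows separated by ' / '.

9 60 21 72 48 / 75 36 12 63 24 / 33 69 45 6 57 / 51 27 78 39 15 / 42 18 54 30 66

Row 1 must total 210; the given cells sum to 201, so (1,1) = 9.
Using row 2: 75 + 36 + 63 + 24 + ? → (2,3) = 210 − 198 = 12.
The remaining cell in row 4 is (4,2) = 210 − 183 = 27.
Row 5: 42 + 18 + 54 + 66 + ? = 210, so (5,4) = 30.
The remaining cell in column 1 is (3,1) = 210 − 177 = 33.
Column 2: 60 + 36 + 27 + 18 + ? = 210, so (3,2) = 69.
The remaining cell in column 3 is (3,3) = 210 − 165 = 45.
From column 4, 210 − (72 + 63 + 39 + 30) gives (3,4) = 6.
The remaining cell in column 5 is (3,5) = 210 − 153 = 57.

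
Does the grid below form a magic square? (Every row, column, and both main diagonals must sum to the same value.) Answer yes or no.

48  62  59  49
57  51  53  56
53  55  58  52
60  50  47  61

No — anti-diagonal sums to 217 but row 3 sums to 218.

Row 1: 48 + 62 + 59 + 49 = 218.
Row 2: 57 + 51 + 53 + 56 = 217.
Row 3: 53 + 55 + 58 + 52 = 218.
Row 4: 60 + 50 + 47 + 61 = 218.
Column 1: 48 + 57 + 53 + 60 = 218.
Column 2: 62 + 51 + 55 + 50 = 218.
Column 3: 59 + 53 + 58 + 47 = 217.
Column 4: 49 + 56 + 52 + 61 = 218.
Main diagonal: 48 + 51 + 58 + 61 = 218.
Anti-diagonal: 49 + 53 + 55 + 60 = 217.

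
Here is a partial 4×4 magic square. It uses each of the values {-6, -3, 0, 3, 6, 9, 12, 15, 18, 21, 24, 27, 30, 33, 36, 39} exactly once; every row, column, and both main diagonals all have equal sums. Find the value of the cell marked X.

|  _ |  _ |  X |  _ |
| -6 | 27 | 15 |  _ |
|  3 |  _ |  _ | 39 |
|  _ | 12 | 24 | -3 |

The 16 entries sum to 264, so each line sums to 264/4 = 66.
Using row 2: -6 + 27 + 15 + ? → (2,4) = 66 − 36 = 30.
Row 4 needs 66; the known cells sum to 33, so (4,1) = 33.
From column 1, 66 − (-6 + 3 + 33) gives (1,1) = 36.
The remaining cell in column 4 is (1,4) = 66 − 66 = 0.
Main diagonal: 36 + 27 + (-3) + ? = 66, so (3,3) = 6.
The remaining cell in anti-diagonal is (3,2) = 66 − 48 = 18.
The remaining cell in column 2 is (1,2) = 66 − 57 = 9.
Column 3 needs 66; the known cells sum to 45, so (1,3) = 21.

21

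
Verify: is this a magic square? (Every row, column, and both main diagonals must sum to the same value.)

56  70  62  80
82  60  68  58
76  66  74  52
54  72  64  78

Yes

Row 1: 56 + 70 + 62 + 80 = 268.
Row 2: 82 + 60 + 68 + 58 = 268.
Row 3: 76 + 66 + 74 + 52 = 268.
Row 4: 54 + 72 + 64 + 78 = 268.
Column 1: 56 + 82 + 76 + 54 = 268.
Column 2: 70 + 60 + 66 + 72 = 268.
Column 3: 62 + 68 + 74 + 64 = 268.
Column 4: 80 + 58 + 52 + 78 = 268.
Main diagonal: 56 + 60 + 74 + 78 = 268.
Anti-diagonal: 80 + 68 + 66 + 54 = 268.
All lines sum to 268.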